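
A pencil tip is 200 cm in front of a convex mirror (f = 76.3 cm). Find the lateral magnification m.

For a convex mirror, f = -76.3 cm.
1/d_i = 1/f − 1/d_o = 1/(-76.30) − 1/(200) = -0.01811, so d_i = -55.23 cm.
m = −d_i/d_o = −(-55.23)/(200) = +0.276.
The image is virtual, upright and reduced, behind the mirror.

m = +0.276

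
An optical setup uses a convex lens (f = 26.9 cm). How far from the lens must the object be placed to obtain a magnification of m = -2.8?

36.5 cm

m = −d_i/d_o ⇒ d_i = −m·d_o.
1/f = 1/d_o + 1/d_i = 1/d_o − 1/(m·d_o) = (1 − 1/m)/d_o, so d_o = f(1 − 1/m) = (26.90)(1 − 1/(-2.8)) = 36.5 cm.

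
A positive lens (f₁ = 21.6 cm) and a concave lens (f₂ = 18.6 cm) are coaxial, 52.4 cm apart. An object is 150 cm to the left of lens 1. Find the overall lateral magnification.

m = -0.0684

Lens 1: 1/d_i1 = 1/(21.6) − 1/(150) = 0.03963, so d_i1 = 25.23 cm; m₁ = −d_i1/d_o1 = -0.1682.
d_o2 = 52.4 − (25.23) = 27.17 cm.
f₂ = −18.6 cm (diverging).
Lens 2: 1/d_i2 = 1/(-18.6) − 1/(27.17) = -0.09057, so d_i2 = -11.04 cm; m₂ = −d_i2/d_o2 = +0.4064.
m = m₁·m₂ = (-0.1682)(+0.4064) = -0.0684.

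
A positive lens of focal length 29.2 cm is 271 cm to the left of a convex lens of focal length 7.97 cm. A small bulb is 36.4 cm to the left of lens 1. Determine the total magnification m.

m = +0.280

Lens 1: 1/d_i1 = 1/(29.2) − 1/(36.4) = 0.006774, so d_i1 = 147.6 cm; m₁ = −d_i1/d_o1 = -4.055.
d_o2 = 271 − (147.6) = 123.4 cm.
Lens 2: 1/d_i2 = 1/(7.97) − 1/(123.4) = 0.1174, so d_i2 = 8.520 cm; m₂ = −d_i2/d_o2 = -0.06905.
m = m₁·m₂ = (-4.055)(-0.06905) = +0.280.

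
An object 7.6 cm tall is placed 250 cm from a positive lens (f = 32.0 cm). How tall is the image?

1/d_i = 1/f − 1/d_o = 1/(32.00) − 1/(250) = 0.02725, so d_i = 36.70 cm.
m = −d_i/d_o = -0.1468.
|h_i| = |m|·h_o = 0.1468 × 7.6 = 1.12 cm. The image is real, inverted and reduced, on the far side of the lens.

1.12 cm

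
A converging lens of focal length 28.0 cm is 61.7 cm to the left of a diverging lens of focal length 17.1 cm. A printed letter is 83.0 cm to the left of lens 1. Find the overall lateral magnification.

Lens 1: 1/d_i1 = 1/(28.0) − 1/(83.0) = 0.02367, so d_i1 = 42.25 cm; m₁ = −d_i1/d_o1 = -0.5090.
d_o2 = 61.7 − (42.25) = 19.45 cm.
f₂ = −17.1 cm (diverging).
Lens 2: 1/d_i2 = 1/(-17.1) − 1/(19.45) = -0.1099, so d_i2 = -9.100 cm; m₂ = −d_i2/d_o2 = +0.4679.
m = m₁·m₂ = (-0.5090)(+0.4679) = -0.238.

m = -0.238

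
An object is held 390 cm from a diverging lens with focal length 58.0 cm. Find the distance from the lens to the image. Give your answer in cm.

For a diverging lens, f = -58.0 cm.
Thin-lens equation: 1/s_i = 1/f − 1/s_o = 1/(-58.00) − 1/(390) = -0.01724 − 0.002564 = -0.01981, so s_i = -50.5 cm.
The image is virtual, upright and reduced, on the same side as the object.

50.5 cm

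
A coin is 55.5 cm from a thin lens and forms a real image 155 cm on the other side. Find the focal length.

f = 40.9 cm (converging)

Real image ⇒ d_i = +155 cm.
1/f = 1/d_o + 1/d_i = 1/(55.5) + 1/(155) = 0.02447, so f = 40.9 cm.
Since f is positive, the thin lens is converging.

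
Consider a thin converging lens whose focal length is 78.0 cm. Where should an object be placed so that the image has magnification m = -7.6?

m = −d_i/d_o ⇒ d_i = −m·d_o.
1/f = 1/d_o + 1/d_i = 1/d_o − 1/(m·d_o) = (1 − 1/m)/d_o, so d_o = f(1 − 1/m) = (78.00)(1 − 1/(-7.6)) = 88.3 cm.

88.3 cm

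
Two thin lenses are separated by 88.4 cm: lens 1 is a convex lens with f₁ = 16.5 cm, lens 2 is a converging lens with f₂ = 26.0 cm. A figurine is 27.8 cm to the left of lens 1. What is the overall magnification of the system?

m = +1.74

Lens 1: 1/d_i1 = 1/(16.5) − 1/(27.8) = 0.02463, so d_i1 = 40.59 cm; m₁ = −d_i1/d_o1 = -1.460.
d_o2 = 88.4 − (40.59) = 47.81 cm.
Lens 2: 1/d_i2 = 1/(26.0) − 1/(47.81) = 0.01755, so d_i2 = 56.99 cm; m₂ = −d_i2/d_o2 = -1.192.
m = m₁·m₂ = (-1.460)(-1.192) = +1.74.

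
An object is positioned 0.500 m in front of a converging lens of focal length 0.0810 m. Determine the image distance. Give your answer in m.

Thin-lens equation: 1/d_i = 1/f − 1/d_o = 1/(0.08100) − 1/(0.500) = 12.35 − 2.000 = 10.35, so d_i = 0.0967 m.
The image is real, inverted and reduced, on the far side of the lens.

0.0967 m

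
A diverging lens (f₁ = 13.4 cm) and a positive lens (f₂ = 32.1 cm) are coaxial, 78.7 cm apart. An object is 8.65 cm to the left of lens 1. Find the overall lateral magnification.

m = -0.376

f₁ = −13.4 cm (diverging).
Lens 1: 1/d_i1 = 1/(-13.4) − 1/(8.65) = -0.1902, so d_i1 = -5.257 cm; m₁ = −d_i1/d_o1 = +0.6077.
d_o2 = 78.7 − (-5.257) = 83.96 cm.
Lens 2: 1/d_i2 = 1/(32.1) − 1/(83.96) = 0.01924, so d_i2 = 51.97 cm; m₂ = −d_i2/d_o2 = -0.6190.
m = m₁·m₂ = (+0.6077)(-0.6190) = -0.376.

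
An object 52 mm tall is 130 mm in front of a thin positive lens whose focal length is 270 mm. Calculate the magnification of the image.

1/d_i = 1/f − 1/d_o = 1/(270.0) − 1/(130) = -0.003989, so d_i = -250.7 mm.
m = −d_i/d_o = −(-250.7)/(130) = +1.93.
The image is virtual, upright and enlarged, on the same side as the object.

m = +1.93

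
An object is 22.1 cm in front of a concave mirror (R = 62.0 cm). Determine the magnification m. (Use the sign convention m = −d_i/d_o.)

f = R/2 = 62.0/2 = 31.00 cm.
1/d_i = 1/f − 1/d_o = 1/(31.00) − 1/(22.1) = -0.01299, so d_i = -76.98 cm.
m = −d_i/d_o = −(-76.98)/(22.1) = +3.48.
The image is virtual, upright and enlarged, behind the mirror.

m = +3.48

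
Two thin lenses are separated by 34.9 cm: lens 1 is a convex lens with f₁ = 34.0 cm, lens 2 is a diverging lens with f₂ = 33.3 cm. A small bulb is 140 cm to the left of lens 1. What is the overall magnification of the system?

Lens 1: 1/d_i1 = 1/(34.0) − 1/(140) = 0.02227, so d_i1 = 44.91 cm; m₁ = −d_i1/d_o1 = -0.3208.
d_o2 = 34.9 − (44.91) = -10.01 cm (virtual object).
f₂ = −33.3 cm (diverging).
Lens 2: 1/d_i2 = 1/(-33.3) − 1/(-10.01) = 0.06987, so d_i2 = 14.31 cm; m₂ = −d_i2/d_o2 = +1.430.
m = m₁·m₂ = (-0.3208)(+1.430) = -0.459.

m = -0.459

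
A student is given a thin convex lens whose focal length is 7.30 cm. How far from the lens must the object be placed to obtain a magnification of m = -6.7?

m = −d_i/d_o ⇒ d_i = −m·d_o.
1/f = 1/d_o + 1/d_i = 1/d_o − 1/(m·d_o) = (1 − 1/m)/d_o, so d_o = f(1 − 1/m) = (7.300)(1 − 1/(-6.7)) = 8.39 cm.

8.39 cm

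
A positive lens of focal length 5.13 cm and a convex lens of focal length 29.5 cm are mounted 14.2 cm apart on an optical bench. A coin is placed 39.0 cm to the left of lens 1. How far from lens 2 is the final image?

Lens 1: 1/d_i1 = 1/f₁ − 1/d_o1 = 1/(5.13) − 1/(39.0) = 0.1693, so d_i1 = 5.907 cm.
The intermediate image is 5.907 cm to the right of lens 1, which is 14.2 − (5.907) = 8.293 cm to the left of lens 2, so d_o2 = +8.293 cm.
Lens 2: 1/d_i2 = 1/f₂ − 1/d_o2 = 1/(29.5) − 1/(8.293) = -0.08669, so d_i2 = -11.5 cm.
The final image is virtual, 11.5 cm to the left of lens 2 (overall magnification ≈ -0.21).

11.5 cm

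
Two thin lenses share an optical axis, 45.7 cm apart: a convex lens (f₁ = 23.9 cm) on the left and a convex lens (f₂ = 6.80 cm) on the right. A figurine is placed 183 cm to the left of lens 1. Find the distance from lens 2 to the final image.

10.9 cm

Lens 1: 1/d_i1 = 1/f₁ − 1/d_o1 = 1/(23.9) − 1/(183) = 0.03638, so d_i1 = 27.49 cm.
The intermediate image is 27.49 cm to the right of lens 1, which is 45.7 − (27.49) = 18.21 cm to the left of lens 2, so d_o2 = +18.21 cm.
Lens 2: 1/d_i2 = 1/f₂ − 1/d_o2 = 1/(6.80) − 1/(18.21) = 0.09214, so d_i2 = 10.9 cm.
The final image is real, 10.9 cm to the right of lens 2 (overall magnification ≈ 0.090).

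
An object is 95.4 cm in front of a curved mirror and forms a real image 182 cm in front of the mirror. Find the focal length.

Real image ⇒ d_i = +182 cm.
1/f = 1/d_o + 1/d_i = 1/(95.4) + 1/(182) = 0.01598, so f = 62.6 cm.
Since f is positive, the curved mirror is concave.

f = 62.6 cm (concave)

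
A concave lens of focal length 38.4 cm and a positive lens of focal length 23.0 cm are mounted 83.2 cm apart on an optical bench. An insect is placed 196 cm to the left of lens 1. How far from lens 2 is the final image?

28.7 cm

Lens 1 is diverging, so f₁ = −38.4 cm.
Lens 1: 1/d_i1 = 1/f₁ − 1/d_o1 = 1/(-38.4) − 1/(196) = -0.03114, so d_i1 = -32.11 cm.
The intermediate image is 32.11 cm to the left of lens 1 (virtual), which is 83.2 − (-32.11) = 115.3 cm to the left of lens 2, so d_o2 = +115.3 cm.
Lens 2: 1/d_i2 = 1/f₂ − 1/d_o2 = 1/(23.0) − 1/(115.3) = 0.03481, so d_i2 = 28.7 cm.
The final image is real, 28.7 cm to the right of lens 2 (overall magnification ≈ -0.041).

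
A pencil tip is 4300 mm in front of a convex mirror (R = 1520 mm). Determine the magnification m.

f = R/2 = 1520/2 = 760.0 mm; for a convex mirror, f = -760.0 mm.
1/d_i = 1/f − 1/d_o = 1/(-760.0) − 1/(4300) = -0.001548, so d_i = -645.8 mm.
m = −d_i/d_o = −(-645.8)/(4300) = +0.150.
The image is virtual, upright and reduced, behind the mirror.

m = +0.150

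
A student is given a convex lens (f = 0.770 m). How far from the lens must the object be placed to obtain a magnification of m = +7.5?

m = −d_i/d_o ⇒ d_i = −m·d_o.
1/f = 1/d_o + 1/d_i = 1/d_o − 1/(m·d_o) = (1 − 1/m)/d_o, so d_o = f(1 − 1/m) = (0.7700)(1 − 1/(+7.5)) = 0.667 m.

0.667 m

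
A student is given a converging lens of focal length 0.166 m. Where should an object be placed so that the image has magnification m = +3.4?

m = −d_i/d_o ⇒ d_i = −m·d_o.
1/f = 1/d_o + 1/d_i = 1/d_o − 1/(m·d_o) = (1 − 1/m)/d_o, so d_o = f(1 − 1/m) = (0.1660)(1 − 1/(+3.4)) = 0.117 m.

0.117 m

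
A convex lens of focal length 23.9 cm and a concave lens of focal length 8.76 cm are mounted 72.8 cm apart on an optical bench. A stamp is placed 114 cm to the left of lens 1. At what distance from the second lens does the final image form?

7.26 cm

Lens 1: 1/d_i1 = 1/f₁ − 1/d_o1 = 1/(23.9) − 1/(114) = 0.03307, so d_i1 = 30.24 cm.
The intermediate image is 30.24 cm to the right of lens 1, which is 72.8 − (30.24) = 42.56 cm to the left of lens 2, so d_o2 = +42.56 cm.
Lens 2 is diverging, so f₂ = −8.76 cm.
Lens 2: 1/d_i2 = 1/f₂ − 1/d_o2 = 1/(-8.76) − 1/(42.56) = -0.1377, so d_i2 = -7.26 cm.
The final image is virtual, 7.26 cm to the left of lens 2 (overall magnification ≈ -0.045).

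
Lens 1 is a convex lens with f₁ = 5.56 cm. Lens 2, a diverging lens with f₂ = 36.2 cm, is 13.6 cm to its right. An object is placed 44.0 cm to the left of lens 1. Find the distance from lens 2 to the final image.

6.03 cm

Lens 1: 1/d_i1 = 1/f₁ − 1/d_o1 = 1/(5.56) − 1/(44.0) = 0.1571, so d_i1 = 6.364 cm.
The intermediate image is 6.364 cm to the right of lens 1, which is 13.6 − (6.364) = 7.236 cm to the left of lens 2, so d_o2 = +7.236 cm.
Lens 2 is diverging, so f₂ = −36.2 cm.
Lens 2: 1/d_i2 = 1/f₂ − 1/d_o2 = 1/(-36.2) − 1/(7.236) = -0.1658, so d_i2 = -6.03 cm.
The final image is virtual, 6.03 cm to the left of lens 2 (overall magnification ≈ -0.12).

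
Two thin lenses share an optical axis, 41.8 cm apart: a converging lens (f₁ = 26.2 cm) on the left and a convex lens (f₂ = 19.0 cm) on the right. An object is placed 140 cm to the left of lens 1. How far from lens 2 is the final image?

Lens 1: 1/d_i1 = 1/f₁ − 1/d_o1 = 1/(26.2) − 1/(140) = 0.03103, so d_i1 = 32.23 cm.
The intermediate image is 32.23 cm to the right of lens 1, which is 41.8 − (32.23) = 9.570 cm to the left of lens 2, so d_o2 = +9.570 cm.
Lens 2: 1/d_i2 = 1/f₂ − 1/d_o2 = 1/(19.0) − 1/(9.570) = -0.05186, so d_i2 = -19.3 cm.
The final image is virtual, 19.3 cm to the left of lens 2 (overall magnification ≈ -0.46).

19.3 cm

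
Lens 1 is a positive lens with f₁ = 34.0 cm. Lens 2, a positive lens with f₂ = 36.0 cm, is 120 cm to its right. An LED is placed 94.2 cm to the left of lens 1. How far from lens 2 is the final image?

78.1 cm

Lens 1: 1/d_i1 = 1/f₁ − 1/d_o1 = 1/(34.0) − 1/(94.2) = 0.01880, so d_i1 = 53.20 cm.
The intermediate image is 53.20 cm to the right of lens 1, which is 120 − (53.20) = 66.80 cm to the left of lens 2, so d_o2 = +66.80 cm.
Lens 2: 1/d_i2 = 1/f₂ − 1/d_o2 = 1/(36.0) − 1/(66.80) = 0.01281, so d_i2 = 78.1 cm.
The final image is real, 78.1 cm to the right of lens 2 (overall magnification ≈ 0.66).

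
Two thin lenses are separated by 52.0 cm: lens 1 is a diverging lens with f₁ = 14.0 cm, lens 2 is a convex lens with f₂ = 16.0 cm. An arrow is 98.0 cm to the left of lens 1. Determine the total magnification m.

f₁ = −14.0 cm (diverging).
Lens 1: 1/d_i1 = 1/(-14.0) − 1/(98.0) = -0.08163, so d_i1 = -12.25 cm; m₁ = −d_i1/d_o1 = +0.1250.
d_o2 = 52.0 − (-12.25) = 64.25 cm.
Lens 2: 1/d_i2 = 1/(16.0) − 1/(64.25) = 0.04694, so d_i2 = 21.31 cm; m₂ = −d_i2/d_o2 = -0.3316.
m = m₁·m₂ = (+0.1250)(-0.3316) = -0.0415.

m = -0.0415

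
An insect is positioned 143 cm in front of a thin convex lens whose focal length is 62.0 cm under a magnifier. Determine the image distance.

109 cm

Thin-lens equation: 1/v = 1/f − 1/u = 1/(62.00) − 1/(143) = 0.01613 − 0.006993 = 0.009136, so v = 109 cm.
The image is real, inverted and reduced, on the far side of the lens.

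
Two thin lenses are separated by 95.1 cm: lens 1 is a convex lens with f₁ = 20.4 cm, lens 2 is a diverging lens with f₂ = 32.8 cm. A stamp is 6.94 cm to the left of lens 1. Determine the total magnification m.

m = +0.359

Lens 1: 1/d_i1 = 1/(20.4) − 1/(6.94) = -0.09507, so d_i1 = -10.52 cm; m₁ = −d_i1/d_o1 = +1.516.
d_o2 = 95.1 − (-10.52) = 105.6 cm.
f₂ = −32.8 cm (diverging).
Lens 2: 1/d_i2 = 1/(-32.8) − 1/(105.6) = -0.03996, so d_i2 = -25.03 cm; m₂ = −d_i2/d_o2 = +0.2370.
m = m₁·m₂ = (+1.516)(+0.2370) = +0.359.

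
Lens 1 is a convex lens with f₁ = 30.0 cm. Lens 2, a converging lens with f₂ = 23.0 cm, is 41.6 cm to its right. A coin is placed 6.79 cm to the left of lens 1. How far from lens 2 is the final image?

42.3 cm

Lens 1: 1/d_i1 = 1/f₁ − 1/d_o1 = 1/(30.0) − 1/(6.79) = -0.1139, so d_i1 = -8.776 cm.
The intermediate image is 8.776 cm to the left of lens 1 (virtual), which is 41.6 − (-8.776) = 50.38 cm to the left of lens 2, so d_o2 = +50.38 cm.
Lens 2: 1/d_i2 = 1/f₂ − 1/d_o2 = 1/(23.0) − 1/(50.38) = 0.02363, so d_i2 = 42.3 cm.
The final image is real, 42.3 cm to the right of lens 2 (overall magnification ≈ -1.1).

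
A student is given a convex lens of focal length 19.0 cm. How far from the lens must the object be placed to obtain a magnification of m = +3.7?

13.9 cm

m = −d_i/d_o ⇒ d_i = −m·d_o.
1/f = 1/d_o + 1/d_i = 1/d_o − 1/(m·d_o) = (1 − 1/m)/d_o, so d_o = f(1 − 1/m) = (19.00)(1 − 1/(+3.7)) = 13.9 cm.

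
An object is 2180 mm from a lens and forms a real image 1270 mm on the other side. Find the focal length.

Real image ⇒ d_i = +1270 mm.
1/f = 1/d_o + 1/d_i = 1/(2180) + 1/(1270) = 0.001246, so f = 802 mm.
Since f is positive, the lens is converging.

f = 802 mm (converging)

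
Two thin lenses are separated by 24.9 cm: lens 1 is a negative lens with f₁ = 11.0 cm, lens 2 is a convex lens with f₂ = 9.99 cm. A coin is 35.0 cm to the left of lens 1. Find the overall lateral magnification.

f₁ = −11.0 cm (diverging).
Lens 1: 1/d_i1 = 1/(-11.0) − 1/(35.0) = -0.1195, so d_i1 = -8.370 cm; m₁ = −d_i1/d_o1 = +0.2391.
d_o2 = 24.9 − (-8.370) = 33.27 cm.
Lens 2: 1/d_i2 = 1/(9.99) − 1/(33.27) = 0.07004, so d_i2 = 14.28 cm; m₂ = −d_i2/d_o2 = -0.4291.
m = m₁·m₂ = (+0.2391)(-0.4291) = -0.103.

m = -0.103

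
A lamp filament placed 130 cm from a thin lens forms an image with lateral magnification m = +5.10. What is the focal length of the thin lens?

f = 162 cm (converging)

m = −d_i/d_o ⇒ d_i = −m·d_o = −(+5.10)·(130) = -663.0 cm.
1/f = 1/d_o + 1/d_i = 1/(130) + 1/(-663.0) = 0.006184, so f = 162 cm.
Since f is positive, the thin lens is converging.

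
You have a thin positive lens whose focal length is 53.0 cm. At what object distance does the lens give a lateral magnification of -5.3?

m = −d_i/d_o ⇒ d_i = −m·d_o.
1/f = 1/d_o + 1/d_i = 1/d_o − 1/(m·d_o) = (1 − 1/m)/d_o, so d_o = f(1 − 1/m) = (53.00)(1 − 1/(-5.3)) = 63.0 cm.

63.0 cm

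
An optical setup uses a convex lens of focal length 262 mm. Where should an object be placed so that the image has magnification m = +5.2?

212 mm

m = −d_i/d_o ⇒ d_i = −m·d_o.
1/f = 1/d_o + 1/d_i = 1/d_o − 1/(m·d_o) = (1 − 1/m)/d_o, so d_o = f(1 − 1/m) = (262.0)(1 − 1/(+5.2)) = 212 mm.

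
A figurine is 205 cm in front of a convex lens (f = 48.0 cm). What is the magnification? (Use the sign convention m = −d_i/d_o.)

m = -0.306

1/d_i = 1/f − 1/d_o = 1/(48.00) − 1/(205) = 0.01596, so d_i = 62.68 cm.
m = −d_i/d_o = −(62.68)/(205) = -0.306.
The image is real, inverted and reduced, on the far side of the lens.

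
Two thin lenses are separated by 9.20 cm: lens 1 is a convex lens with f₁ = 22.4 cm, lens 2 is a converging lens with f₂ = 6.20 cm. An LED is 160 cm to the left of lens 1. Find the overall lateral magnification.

Lens 1: 1/d_i1 = 1/(22.4) − 1/(160) = 0.03839, so d_i1 = 26.05 cm; m₁ = −d_i1/d_o1 = -0.1628.
d_o2 = 9.20 − (26.05) = -16.85 cm (virtual object).
Lens 2: 1/d_i2 = 1/(6.20) − 1/(-16.85) = 0.2206, so d_i2 = 4.532 cm; m₂ = −d_i2/d_o2 = +0.2690.
m = m₁·m₂ = (-0.1628)(+0.2690) = -0.0438.

m = -0.0438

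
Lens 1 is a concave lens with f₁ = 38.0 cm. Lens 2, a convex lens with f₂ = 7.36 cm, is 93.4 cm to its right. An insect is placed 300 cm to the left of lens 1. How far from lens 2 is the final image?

7.81 cm

Lens 1 is diverging, so f₁ = −38.0 cm.
Lens 1: 1/d_i1 = 1/f₁ − 1/d_o1 = 1/(-38.0) − 1/(300) = -0.02965, so d_i1 = -33.73 cm.
The intermediate image is 33.73 cm to the left of lens 1 (virtual), which is 93.4 − (-33.73) = 127.1 cm to the left of lens 2, so d_o2 = +127.1 cm.
Lens 2: 1/d_i2 = 1/f₂ − 1/d_o2 = 1/(7.36) − 1/(127.1) = 0.1280, so d_i2 = 7.81 cm.
The final image is real, 7.81 cm to the right of lens 2 (overall magnification ≈ -0.0069).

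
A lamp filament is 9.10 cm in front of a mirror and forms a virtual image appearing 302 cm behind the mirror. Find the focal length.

Virtual image ⇒ d_i = −302 cm.
1/f = 1/d_o + 1/d_i = 1/(9.10) + 1/(-302) = 0.1066, so f = 9.38 cm.
Since f is positive, the mirror is concave.

f = 9.38 cm (concave)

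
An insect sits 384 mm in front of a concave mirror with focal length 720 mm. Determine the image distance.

Mirror equation: 1/v = 1/f − 1/u = 1/(720.0) − 1/(384) = 0.001389 − 0.002604 = -0.001215, so v = -823 mm.
The image is virtual, upright and enlarged, behind the mirror.

823 mm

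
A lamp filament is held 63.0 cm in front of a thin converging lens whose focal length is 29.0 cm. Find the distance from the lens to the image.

53.7 cm

Thin-lens equation: 1/q = 1/f − 1/p = 1/(29.00) − 1/(63.0) = 0.03448 − 0.01587 = 0.01861, so q = 53.7 cm.
The image is real, inverted and reduced, on the far side of the lens.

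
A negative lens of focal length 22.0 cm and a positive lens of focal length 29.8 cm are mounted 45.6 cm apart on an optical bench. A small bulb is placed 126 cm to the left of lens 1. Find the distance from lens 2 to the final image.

55.5 cm

Lens 1 is diverging, so f₁ = −22.0 cm.
Lens 1: 1/d_i1 = 1/f₁ − 1/d_o1 = 1/(-22.0) − 1/(126) = -0.05339, so d_i1 = -18.73 cm.
The intermediate image is 18.73 cm to the left of lens 1 (virtual), which is 45.6 − (-18.73) = 64.33 cm to the left of lens 2, so d_o2 = +64.33 cm.
Lens 2: 1/d_i2 = 1/f₂ − 1/d_o2 = 1/(29.8) − 1/(64.33) = 0.01801, so d_i2 = 55.5 cm.
The final image is real, 55.5 cm to the right of lens 2 (overall magnification ≈ -0.13).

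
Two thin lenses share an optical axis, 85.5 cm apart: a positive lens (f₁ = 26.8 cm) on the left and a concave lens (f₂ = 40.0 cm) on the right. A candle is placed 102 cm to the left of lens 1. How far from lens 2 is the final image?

Lens 1: 1/d_i1 = 1/f₁ − 1/d_o1 = 1/(26.8) − 1/(102) = 0.02751, so d_i1 = 36.35 cm.
The intermediate image is 36.35 cm to the right of lens 1, which is 85.5 − (36.35) = 49.15 cm to the left of lens 2, so d_o2 = +49.15 cm.
Lens 2 is diverging, so f₂ = −40.0 cm.
Lens 2: 1/d_i2 = 1/f₂ − 1/d_o2 = 1/(-40.0) − 1/(49.15) = -0.04535, so d_i2 = -22.1 cm.
The final image is virtual, 22.1 cm to the left of lens 2 (overall magnification ≈ -0.16).

22.1 cm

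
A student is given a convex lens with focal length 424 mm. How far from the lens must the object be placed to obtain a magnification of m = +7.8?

m = −d_i/d_o ⇒ d_i = −m·d_o.
1/f = 1/d_o + 1/d_i = 1/d_o − 1/(m·d_o) = (1 − 1/m)/d_o, so d_o = f(1 − 1/m) = (424.0)(1 − 1/(+7.8)) = 370 mm.

370 mm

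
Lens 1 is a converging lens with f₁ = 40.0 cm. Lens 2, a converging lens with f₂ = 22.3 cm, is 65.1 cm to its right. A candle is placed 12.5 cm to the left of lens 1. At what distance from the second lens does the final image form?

30.5 cm

Lens 1: 1/d_i1 = 1/f₁ − 1/d_o1 = 1/(40.0) − 1/(12.5) = -0.05500, so d_i1 = -18.18 cm.
The intermediate image is 18.18 cm to the left of lens 1 (virtual), which is 65.1 − (-18.18) = 83.28 cm to the left of lens 2, so d_o2 = +83.28 cm.
Lens 2: 1/d_i2 = 1/f₂ − 1/d_o2 = 1/(22.3) − 1/(83.28) = 0.03284, so d_i2 = 30.5 cm.
The final image is real, 30.5 cm to the right of lens 2 (overall magnification ≈ -0.53).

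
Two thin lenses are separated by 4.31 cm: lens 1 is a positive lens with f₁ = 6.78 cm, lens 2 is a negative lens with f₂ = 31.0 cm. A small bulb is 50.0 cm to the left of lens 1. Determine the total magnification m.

Lens 1: 1/d_i1 = 1/(6.78) − 1/(50.0) = 0.1275, so d_i1 = 7.844 cm; m₁ = −d_i1/d_o1 = -0.1569.
d_o2 = 4.31 − (7.844) = -3.534 cm (virtual object).
f₂ = −31.0 cm (diverging).
Lens 2: 1/d_i2 = 1/(-31.0) − 1/(-3.534) = 0.2507, so d_i2 = 3.989 cm; m₂ = −d_i2/d_o2 = +1.129.
m = m₁·m₂ = (-0.1569)(+1.129) = -0.177.

m = -0.177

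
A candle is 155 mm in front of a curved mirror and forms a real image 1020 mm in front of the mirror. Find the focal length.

f = 135 mm (concave)

Real image ⇒ d_i = +1020 mm.
1/f = 1/d_o + 1/d_i = 1/(155) + 1/(1020) = 0.007432, so f = 135 mm.
Since f is positive, the curved mirror is concave.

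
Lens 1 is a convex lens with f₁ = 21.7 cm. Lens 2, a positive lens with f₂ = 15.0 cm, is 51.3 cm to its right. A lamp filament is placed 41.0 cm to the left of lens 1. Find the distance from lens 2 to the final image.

7.96 cm

Lens 1: 1/d_i1 = 1/f₁ − 1/d_o1 = 1/(21.7) − 1/(41.0) = 0.02169, so d_i1 = 46.10 cm.
The intermediate image is 46.10 cm to the right of lens 1, which is 51.3 − (46.10) = 5.200 cm to the left of lens 2, so d_o2 = +5.200 cm.
Lens 2: 1/d_i2 = 1/f₂ − 1/d_o2 = 1/(15.0) − 1/(5.200) = -0.1256, so d_i2 = -7.96 cm.
The final image is virtual, 7.96 cm to the left of lens 2 (overall magnification ≈ -1.7).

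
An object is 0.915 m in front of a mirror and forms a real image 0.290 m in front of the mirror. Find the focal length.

Real image ⇒ d_i = +0.290 m.
1/f = 1/d_o + 1/d_i = 1/(0.915) + 1/(0.290) = 4.541, so f = 0.220 m.
Since f is positive, the mirror is concave.

f = 0.220 m (concave)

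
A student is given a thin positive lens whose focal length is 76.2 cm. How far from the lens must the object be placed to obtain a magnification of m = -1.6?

124 cm

m = −d_i/d_o ⇒ d_i = −m·d_o.
1/f = 1/d_o + 1/d_i = 1/d_o − 1/(m·d_o) = (1 − 1/m)/d_o, so d_o = f(1 − 1/m) = (76.20)(1 − 1/(-1.6)) = 124 cm.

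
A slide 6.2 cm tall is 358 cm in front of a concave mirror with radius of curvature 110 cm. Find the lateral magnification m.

m = -0.182

f = R/2 = 110/2 = 55.00 cm.
1/d_i = 1/f − 1/d_o = 1/(55.00) − 1/(358) = 0.01539, so d_i = 64.98 cm.
m = −d_i/d_o = −(64.98)/(358) = -0.182.
The image is real, inverted and reduced, in front of the mirror.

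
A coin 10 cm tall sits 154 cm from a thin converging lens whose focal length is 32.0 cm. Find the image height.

1/d_i = 1/f − 1/d_o = 1/(32.00) − 1/(154) = 0.02476, so d_i = 40.39 cm.
m = −d_i/d_o = -0.2623.
|h_i| = |m|·h_o = 0.2623 × 10 = 2.62 cm. The image is real, inverted and reduced, on the far side of the lens.

2.62 cm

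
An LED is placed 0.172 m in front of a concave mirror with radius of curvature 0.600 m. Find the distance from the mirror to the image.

0.403 m

f = R/2 = 0.600/2 = 0.3000 m.
Mirror equation: 1/v = 1/f − 1/u = 1/(0.3000) − 1/(0.172) = 3.333 − 5.814 = -2.481, so v = -0.403 m.
The image is virtual, upright and enlarged, behind the mirror.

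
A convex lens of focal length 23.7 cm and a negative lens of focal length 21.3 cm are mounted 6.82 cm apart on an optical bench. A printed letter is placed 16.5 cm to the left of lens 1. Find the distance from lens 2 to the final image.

Lens 1: 1/d_i1 = 1/f₁ − 1/d_o1 = 1/(23.7) − 1/(16.5) = -0.01841, so d_i1 = -54.31 cm.
The intermediate image is 54.31 cm to the left of lens 1 (virtual), which is 6.82 − (-54.31) = 61.13 cm to the left of lens 2, so d_o2 = +61.13 cm.
Lens 2 is diverging, so f₂ = −21.3 cm.
Lens 2: 1/d_i2 = 1/f₂ − 1/d_o2 = 1/(-21.3) − 1/(61.13) = -0.06331, so d_i2 = -15.8 cm.
The final image is virtual, 15.8 cm to the left of lens 2 (overall magnification ≈ 0.85).

15.8 cm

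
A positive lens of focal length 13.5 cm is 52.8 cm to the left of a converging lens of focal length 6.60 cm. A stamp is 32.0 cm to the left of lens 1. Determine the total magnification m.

Lens 1: 1/d_i1 = 1/(13.5) − 1/(32.0) = 0.04282, so d_i1 = 23.35 cm; m₁ = −d_i1/d_o1 = -0.7297.
d_o2 = 52.8 − (23.35) = 29.45 cm.
Lens 2: 1/d_i2 = 1/(6.60) − 1/(29.45) = 0.1176, so d_i2 = 8.506 cm; m₂ = −d_i2/d_o2 = -0.2888.
m = m₁·m₂ = (-0.7297)(-0.2888) = +0.211.

m = +0.211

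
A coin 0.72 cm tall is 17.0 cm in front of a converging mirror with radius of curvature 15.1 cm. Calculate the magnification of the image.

m = -0.799

f = R/2 = 15.1/2 = 7.550 cm.
1/d_i = 1/f − 1/d_o = 1/(7.550) − 1/(17.0) = 0.07363, so d_i = 13.58 cm.
m = −d_i/d_o = −(13.58)/(17.0) = -0.799.
The image is real, inverted and reduced, in front of the mirror.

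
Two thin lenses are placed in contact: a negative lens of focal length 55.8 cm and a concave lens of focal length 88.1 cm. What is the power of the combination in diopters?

P₁ = 1/f₁ = 1/(-0.558 m) = -1.792 D; P₂ = 1/f₂ = 1/(-0.881 m) = -1.135 D.
For thin lenses in contact, P = P₁ + P₂ = (-1.792) + (-1.135) = -2.93 D.

P = -2.93 D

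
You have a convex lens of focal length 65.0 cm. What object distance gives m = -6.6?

m = −d_i/d_o ⇒ d_i = −m·d_o.
1/f = 1/d_o + 1/d_i = 1/d_o − 1/(m·d_o) = (1 − 1/m)/d_o, so d_o = f(1 − 1/m) = (65.00)(1 − 1/(-6.6)) = 74.8 cm.

74.8 cm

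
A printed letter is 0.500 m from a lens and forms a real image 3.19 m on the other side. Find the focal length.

f = 0.432 m (converging)

Real image ⇒ d_i = +3.19 m.
1/f = 1/d_o + 1/d_i = 1/(0.500) + 1/(3.19) = 2.313, so f = 0.432 m.
Since f is positive, the lens is converging.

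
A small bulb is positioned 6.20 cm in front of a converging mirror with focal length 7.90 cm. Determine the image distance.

Mirror equation: 1/d_i = 1/f − 1/d_o = 1/(7.900) − 1/(6.20) = 0.1266 − 0.1613 = -0.03471, so d_i = -28.8 cm.
The image is virtual, upright and enlarged, behind the mirror.

28.8 cm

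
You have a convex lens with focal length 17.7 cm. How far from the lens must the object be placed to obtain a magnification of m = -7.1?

20.2 cm

m = −d_i/d_o ⇒ d_i = −m·d_o.
1/f = 1/d_o + 1/d_i = 1/d_o − 1/(m·d_o) = (1 − 1/m)/d_o, so d_o = f(1 − 1/m) = (17.70)(1 − 1/(-7.1)) = 20.2 cm.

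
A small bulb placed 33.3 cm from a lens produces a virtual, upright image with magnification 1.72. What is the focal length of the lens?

m = −d_i/d_o ⇒ d_i = −m·d_o = −(+1.72)·(33.3) = -57.28 cm.
1/f = 1/d_o + 1/d_i = 1/(33.3) + 1/(-57.28) = 0.01257, so f = 79.5 cm.
Since f is positive, the lens is converging.

f = 79.5 cm (converging)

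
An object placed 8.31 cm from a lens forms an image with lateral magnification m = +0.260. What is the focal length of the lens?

m = −d_i/d_o ⇒ d_i = −m·d_o = −(+0.260)·(8.31) = -2.161 cm.
1/f = 1/d_o + 1/d_i = 1/(8.31) + 1/(-2.161) = -0.3424, so f = -2.92 cm.
Since f is negative, the lens is diverging.

f = -2.92 cm (diverging)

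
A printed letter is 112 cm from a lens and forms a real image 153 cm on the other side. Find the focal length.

f = 64.7 cm (converging)

Real image ⇒ d_i = +153 cm.
1/f = 1/d_o + 1/d_i = 1/(112) + 1/(153) = 0.01546, so f = 64.7 cm.
Since f is positive, the lens is converging.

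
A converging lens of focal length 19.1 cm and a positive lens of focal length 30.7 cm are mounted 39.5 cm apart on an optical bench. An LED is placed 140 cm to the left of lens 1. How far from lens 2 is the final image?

Lens 1: 1/d_i1 = 1/f₁ − 1/d_o1 = 1/(19.1) − 1/(140) = 0.04521, so d_i1 = 22.12 cm.
The intermediate image is 22.12 cm to the right of lens 1, which is 39.5 − (22.12) = 17.38 cm to the left of lens 2, so d_o2 = +17.38 cm.
Lens 2: 1/d_i2 = 1/f₂ − 1/d_o2 = 1/(30.7) − 1/(17.38) = -0.02496, so d_i2 = -40.1 cm.
The final image is virtual, 40.1 cm to the left of lens 2 (overall magnification ≈ -0.36).

40.1 cm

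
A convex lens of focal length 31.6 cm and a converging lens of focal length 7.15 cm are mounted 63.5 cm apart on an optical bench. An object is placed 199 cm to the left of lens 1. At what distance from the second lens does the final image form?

Lens 1: 1/d_i1 = 1/f₁ − 1/d_o1 = 1/(31.6) − 1/(199) = 0.02662, so d_i1 = 37.57 cm.
The intermediate image is 37.57 cm to the right of lens 1, which is 63.5 − (37.57) = 25.93 cm to the left of lens 2, so d_o2 = +25.93 cm.
Lens 2: 1/d_i2 = 1/f₂ − 1/d_o2 = 1/(7.15) − 1/(25.93) = 0.1013, so d_i2 = 9.87 cm.
The final image is real, 9.87 cm to the right of lens 2 (overall magnification ≈ 0.072).

9.87 cm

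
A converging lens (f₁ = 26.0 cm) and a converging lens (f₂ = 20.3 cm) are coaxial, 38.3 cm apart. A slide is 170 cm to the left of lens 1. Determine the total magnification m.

m = -0.289

Lens 1: 1/d_i1 = 1/(26.0) − 1/(170) = 0.03258, so d_i1 = 30.69 cm; m₁ = −d_i1/d_o1 = -0.1805.
d_o2 = 38.3 − (30.69) = 7.610 cm.
Lens 2: 1/d_i2 = 1/(20.3) − 1/(7.610) = -0.08214, so d_i2 = -12.17 cm; m₂ = −d_i2/d_o2 = +1.600.
m = m₁·m₂ = (-0.1805)(+1.600) = -0.289.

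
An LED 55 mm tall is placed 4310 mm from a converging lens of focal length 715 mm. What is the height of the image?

10.9 mm

1/d_i = 1/f − 1/d_o = 1/(715.0) − 1/(4310) = 0.001167, so d_i = 857.2 mm.
m = −d_i/d_o = -0.1989.
|h_i| = |m|·h_o = 0.1989 × 55 = 10.9 mm. The image is real, inverted and reduced, on the far side of the lens.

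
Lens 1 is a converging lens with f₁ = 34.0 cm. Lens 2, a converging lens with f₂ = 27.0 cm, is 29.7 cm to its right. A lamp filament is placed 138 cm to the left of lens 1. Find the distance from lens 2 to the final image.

9.81 cm

Lens 1: 1/d_i1 = 1/f₁ − 1/d_o1 = 1/(34.0) − 1/(138) = 0.02217, so d_i1 = 45.12 cm.
The intermediate image is 45.12 cm to the right of lens 1, which lies 15.42 cm to the right of lens 2 — a virtual object — so d_o2 = −15.42 cm.
Lens 2: 1/d_i2 = 1/f₂ − 1/d_o2 = 1/(27.0) − 1/(-15.42) = 0.1019, so d_i2 = 9.81 cm.
The final image is real, 9.81 cm to the right of lens 2 (overall magnification ≈ -0.21).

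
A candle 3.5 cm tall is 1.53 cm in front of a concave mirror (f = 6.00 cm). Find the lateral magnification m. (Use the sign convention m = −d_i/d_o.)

m = +1.34

1/d_i = 1/f − 1/d_o = 1/(6.000) − 1/(1.53) = -0.4869, so d_i = -2.054 cm.
m = −d_i/d_o = −(-2.054)/(1.53) = +1.34.
The image is virtual, upright and enlarged, behind the mirror.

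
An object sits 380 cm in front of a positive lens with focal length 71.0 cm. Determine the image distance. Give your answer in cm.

Thin-lens equation: 1/v = 1/f − 1/u = 1/(71.00) − 1/(380) = 0.01408 − 0.002632 = 0.01145, so v = 87.3 cm.
The image is real, inverted and reduced, on the far side of the lens.

87.3 cm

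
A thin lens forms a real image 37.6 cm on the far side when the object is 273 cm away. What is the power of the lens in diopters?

P = +3.03 D

d_i = +37.6 cm.
1/f = 1/d_o + 1/d_i = 1/(273) + 1/(37.6) = 0.03026 cm⁻¹.
f = 33.05 cm = 0.3305 m, so P = 1/f = +3.03 D.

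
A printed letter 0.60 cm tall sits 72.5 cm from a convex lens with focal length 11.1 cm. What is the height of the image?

1/d_i = 1/f − 1/d_o = 1/(11.10) − 1/(72.5) = 0.07630, so d_i = 13.11 cm.
m = −d_i/d_o = -0.1808.
|h_i| = |m|·h_o = 0.1808 × 0.60 = 0.108 cm. The image is real, inverted and reduced, on the far side of the lens.

0.108 cm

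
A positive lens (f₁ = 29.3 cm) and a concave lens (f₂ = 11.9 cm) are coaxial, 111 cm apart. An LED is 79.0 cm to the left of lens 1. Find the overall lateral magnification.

m = -0.0919

Lens 1: 1/d_i1 = 1/(29.3) − 1/(79.0) = 0.02147, so d_i1 = 46.57 cm; m₁ = −d_i1/d_o1 = -0.5895.
d_o2 = 111 − (46.57) = 64.43 cm.
f₂ = −11.9 cm (diverging).
Lens 2: 1/d_i2 = 1/(-11.9) − 1/(64.43) = -0.09955, so d_i2 = -10.04 cm; m₂ = −d_i2/d_o2 = +0.1559.
m = m₁·m₂ = (-0.5895)(+0.1559) = -0.0919.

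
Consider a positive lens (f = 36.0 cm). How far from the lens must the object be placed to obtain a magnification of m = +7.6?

m = −d_i/d_o ⇒ d_i = −m·d_o.
1/f = 1/d_o + 1/d_i = 1/d_o − 1/(m·d_o) = (1 − 1/m)/d_o, so d_o = f(1 − 1/m) = (36.00)(1 − 1/(+7.6)) = 31.3 cm.

31.3 cm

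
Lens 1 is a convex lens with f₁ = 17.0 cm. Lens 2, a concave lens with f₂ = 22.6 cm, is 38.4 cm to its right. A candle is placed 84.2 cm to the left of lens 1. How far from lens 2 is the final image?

Lens 1: 1/d_i1 = 1/f₁ − 1/d_o1 = 1/(17.0) − 1/(84.2) = 0.04695, so d_i1 = 21.30 cm.
The intermediate image is 21.30 cm to the right of lens 1, which is 38.4 − (21.30) = 17.10 cm to the left of lens 2, so d_o2 = +17.10 cm.
Lens 2 is diverging, so f₂ = −22.6 cm.
Lens 2: 1/d_i2 = 1/f₂ − 1/d_o2 = 1/(-22.6) − 1/(17.10) = -0.1027, so d_i2 = -9.73 cm.
The final image is virtual, 9.73 cm to the left of lens 2 (overall magnification ≈ -0.14).

9.73 cm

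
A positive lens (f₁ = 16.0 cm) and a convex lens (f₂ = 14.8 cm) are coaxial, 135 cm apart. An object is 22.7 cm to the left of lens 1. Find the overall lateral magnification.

m = +0.536

Lens 1: 1/d_i1 = 1/(16.0) − 1/(22.7) = 0.01845, so d_i1 = 54.21 cm; m₁ = −d_i1/d_o1 = -2.388.
d_o2 = 135 − (54.21) = 80.79 cm.
Lens 2: 1/d_i2 = 1/(14.8) − 1/(80.79) = 0.05519, so d_i2 = 18.12 cm; m₂ = −d_i2/d_o2 = -0.2243.
m = m₁·m₂ = (-2.388)(-0.2243) = +0.536.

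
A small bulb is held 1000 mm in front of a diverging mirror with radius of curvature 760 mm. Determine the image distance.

f = R/2 = 760/2 = 380.0 mm; for a diverging mirror, f = -380.0 mm.
Mirror equation: 1/d_i = 1/f − 1/d_o = 1/(-380.0) − 1/(1000) = -0.002632 − 0.001000 = -0.003632, so d_i = -275 mm.
The image is virtual, upright and reduced, behind the mirror.

275 mm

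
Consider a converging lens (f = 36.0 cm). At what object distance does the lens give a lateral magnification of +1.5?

m = −d_i/d_o ⇒ d_i = −m·d_o.
1/f = 1/d_o + 1/d_i = 1/d_o − 1/(m·d_o) = (1 − 1/m)/d_o, so d_o = f(1 − 1/m) = (36.00)(1 − 1/(+1.5)) = 12.0 cm.

12.0 cm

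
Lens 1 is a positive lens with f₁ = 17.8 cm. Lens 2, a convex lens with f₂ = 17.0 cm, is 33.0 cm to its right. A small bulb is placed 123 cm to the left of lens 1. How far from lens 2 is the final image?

43.1 cm

Lens 1: 1/d_i1 = 1/f₁ − 1/d_o1 = 1/(17.8) − 1/(123) = 0.04805, so d_i1 = 20.81 cm.
The intermediate image is 20.81 cm to the right of lens 1, which is 33.0 − (20.81) = 12.19 cm to the left of lens 2, so d_o2 = +12.19 cm.
Lens 2: 1/d_i2 = 1/f₂ − 1/d_o2 = 1/(17.0) − 1/(12.19) = -0.02321, so d_i2 = -43.1 cm.
The final image is virtual, 43.1 cm to the left of lens 2 (overall magnification ≈ -0.60).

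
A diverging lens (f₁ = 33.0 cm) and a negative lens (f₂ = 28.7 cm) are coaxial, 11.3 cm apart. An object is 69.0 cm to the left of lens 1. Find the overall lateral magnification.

f₁ = −33.0 cm (diverging).
Lens 1: 1/d_i1 = 1/(-33.0) − 1/(69.0) = -0.04480, so d_i1 = -22.32 cm; m₁ = −d_i1/d_o1 = +0.3235.
d_o2 = 11.3 − (-22.32) = 33.62 cm.
f₂ = −28.7 cm (diverging).
Lens 2: 1/d_i2 = 1/(-28.7) − 1/(33.62) = -0.06459, so d_i2 = -15.48 cm; m₂ = −d_i2/d_o2 = +0.4605.
m = m₁·m₂ = (+0.3235)(+0.4605) = +0.149.

m = +0.149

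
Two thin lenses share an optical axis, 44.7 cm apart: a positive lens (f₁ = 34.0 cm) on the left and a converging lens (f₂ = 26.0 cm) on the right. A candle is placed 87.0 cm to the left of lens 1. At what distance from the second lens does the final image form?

7.78 cm

Lens 1: 1/d_i1 = 1/f₁ − 1/d_o1 = 1/(34.0) − 1/(87.0) = 0.01792, so d_i1 = 55.81 cm.
The intermediate image is 55.81 cm to the right of lens 1, which lies 11.11 cm to the right of lens 2 — a virtual object — so d_o2 = −11.11 cm.
Lens 2: 1/d_i2 = 1/f₂ − 1/d_o2 = 1/(26.0) − 1/(-11.11) = 0.1285, so d_i2 = 7.78 cm.
The final image is real, 7.78 cm to the right of lens 2 (overall magnification ≈ -0.45).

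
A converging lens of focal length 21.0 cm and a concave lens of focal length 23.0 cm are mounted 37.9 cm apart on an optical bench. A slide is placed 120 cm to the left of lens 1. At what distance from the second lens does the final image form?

Lens 1: 1/d_i1 = 1/f₁ − 1/d_o1 = 1/(21.0) − 1/(120) = 0.03929, so d_i1 = 25.45 cm.
The intermediate image is 25.45 cm to the right of lens 1, which is 37.9 − (25.45) = 12.45 cm to the left of lens 2, so d_o2 = +12.45 cm.
Lens 2 is diverging, so f₂ = −23.0 cm.
Lens 2: 1/d_i2 = 1/f₂ − 1/d_o2 = 1/(-23.0) − 1/(12.45) = -0.1238, so d_i2 = -8.08 cm.
The final image is virtual, 8.08 cm to the left of lens 2 (overall magnification ≈ -0.14).

8.08 cm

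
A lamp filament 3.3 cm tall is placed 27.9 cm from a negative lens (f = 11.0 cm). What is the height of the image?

0.933 cm

For a negative lens, f = -11.0 cm.
1/d_i = 1/f − 1/d_o = 1/(-11.00) − 1/(27.9) = -0.1268, so d_i = -7.889 cm.
m = −d_i/d_o = +0.2828.
|h_i| = |m|·h_o = 0.2828 × 3.3 = 0.933 cm. The image is virtual, upright and reduced, on the same side as the object.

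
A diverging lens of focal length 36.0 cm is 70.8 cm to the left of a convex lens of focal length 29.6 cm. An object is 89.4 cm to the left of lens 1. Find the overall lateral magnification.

f₁ = −36.0 cm (diverging).
Lens 1: 1/d_i1 = 1/(-36.0) − 1/(89.4) = -0.03896, so d_i1 = -25.67 cm; m₁ = −d_i1/d_o1 = +0.2871.
d_o2 = 70.8 − (-25.67) = 96.47 cm.
Lens 2: 1/d_i2 = 1/(29.6) − 1/(96.47) = 0.02342, so d_i2 = 42.70 cm; m₂ = −d_i2/d_o2 = -0.4426.
m = m₁·m₂ = (+0.2871)(-0.4426) = -0.127.

m = -0.127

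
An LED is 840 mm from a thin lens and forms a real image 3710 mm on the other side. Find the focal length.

Real image ⇒ d_i = +3710 mm.
1/f = 1/d_o + 1/d_i = 1/(840) + 1/(3710) = 0.001460, so f = 685 mm.
Since f is positive, the thin lens is converging.

f = 685 mm (converging)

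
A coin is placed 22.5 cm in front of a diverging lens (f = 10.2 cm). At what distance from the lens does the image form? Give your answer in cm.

For a diverging lens, f = -10.2 cm.
Lens equation: 1/d_i = 1/f − 1/d_o = 1/(-10.20) − 1/(22.5) = -0.09804 − 0.04444 = -0.1425, so d_i = -7.02 cm.
The image is virtual, upright and reduced, on the same side as the object.

7.02 cm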